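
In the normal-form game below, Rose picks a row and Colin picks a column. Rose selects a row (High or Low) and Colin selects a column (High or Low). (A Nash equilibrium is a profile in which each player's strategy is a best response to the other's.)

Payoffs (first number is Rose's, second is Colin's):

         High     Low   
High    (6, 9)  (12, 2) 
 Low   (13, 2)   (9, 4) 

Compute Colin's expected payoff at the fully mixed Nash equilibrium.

32/9

First find x, the probability Rose plays High, from Colin's indifference between High and Low: 9x + 2(1−x) = 2x + 4(1−x), giving x = 2/9.
Since Colin is indifferent in equilibrium, Colin's expected payoff equals the payoff from either column against (2/9, 7/9). Using High: 9(2/9) + 2(7/9) = 32/9.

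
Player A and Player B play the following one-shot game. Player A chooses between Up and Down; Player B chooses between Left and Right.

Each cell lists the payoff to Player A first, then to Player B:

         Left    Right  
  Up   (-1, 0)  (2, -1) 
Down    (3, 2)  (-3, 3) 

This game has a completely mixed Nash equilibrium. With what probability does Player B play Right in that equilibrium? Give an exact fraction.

4/9

Let q be the probability that Player B plays Left. In a completely mixed equilibrium, Player A must be indifferent between Up and Down.
Player A's expected payoff from Up is −q + 2(1−q); from Down it is 3q − 3(1−q).
Setting these equal: −3q + 2 = 6q − 3, so q = 5/9.
Therefore Player B plays Right with probability 1 − 5/9 = 4/9.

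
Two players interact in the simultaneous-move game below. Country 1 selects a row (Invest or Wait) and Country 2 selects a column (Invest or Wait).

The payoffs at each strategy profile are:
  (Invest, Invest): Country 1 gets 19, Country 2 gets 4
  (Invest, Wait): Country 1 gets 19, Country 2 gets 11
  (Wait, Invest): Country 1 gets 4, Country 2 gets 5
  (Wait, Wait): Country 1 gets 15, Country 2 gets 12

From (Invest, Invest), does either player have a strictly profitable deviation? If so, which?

Country 1 at (Invest, Invest) earns 19; deviating to Wait yields 4 — not better.
Country 2 earns 4; deviating to Wait yields 11 — a strict improvement.
Only Country 2 has a strictly profitable deviation.

Country 2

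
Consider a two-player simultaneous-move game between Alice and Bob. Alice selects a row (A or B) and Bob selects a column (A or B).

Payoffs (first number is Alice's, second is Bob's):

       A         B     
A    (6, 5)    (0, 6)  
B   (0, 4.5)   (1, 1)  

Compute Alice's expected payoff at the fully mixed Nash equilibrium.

6/7

First find q, the probability Bob plays A, from Alice's indifference between A and B: 6q = (1−q), giving q = 1/7.
Since Alice is indifferent in equilibrium, Alice's expected payoff equals the payoff from either row against (1/7, 6/7). Using A: 6(1/7) = 6/7.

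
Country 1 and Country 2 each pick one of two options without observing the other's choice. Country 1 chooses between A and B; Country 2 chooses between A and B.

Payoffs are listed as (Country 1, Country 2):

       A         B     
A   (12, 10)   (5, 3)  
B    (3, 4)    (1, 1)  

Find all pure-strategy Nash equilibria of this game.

(A, A): Country 1 gets 12 ≥ 3 from B, and Country 2 gets 10 ≥ 3 from B — Nash equilibrium.
(A, B): Country 2 prefers A (10 > 3) — not an equilibrium.
(B, A): Country 1 prefers A (12 > 3) — not an equilibrium.
(B, B): Country 1 prefers A (5 > 1); Country 2 prefers A (4 > 1) — not an equilibrium.

(A, A)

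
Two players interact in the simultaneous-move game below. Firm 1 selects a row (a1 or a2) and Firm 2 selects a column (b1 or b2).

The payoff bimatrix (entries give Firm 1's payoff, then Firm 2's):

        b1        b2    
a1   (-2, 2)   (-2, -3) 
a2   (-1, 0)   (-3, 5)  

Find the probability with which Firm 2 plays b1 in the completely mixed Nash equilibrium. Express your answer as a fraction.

1/2

Let q be the probability that Firm 2 plays b1. In a completely mixed equilibrium, Firm 1 must be indifferent between a1 and a2.
Firm 1's expected payoff from a1 is −2q − 2(1−q); from a2 it is −q − 3(1−q).
Setting these equal: -2 = 2q − 3, so q = 1/2.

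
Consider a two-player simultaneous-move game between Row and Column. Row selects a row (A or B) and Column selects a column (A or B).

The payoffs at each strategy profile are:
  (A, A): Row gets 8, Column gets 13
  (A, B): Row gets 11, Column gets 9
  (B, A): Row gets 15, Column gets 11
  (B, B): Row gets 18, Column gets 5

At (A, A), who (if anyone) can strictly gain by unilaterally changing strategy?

Row at (A, A) earns 8; deviating to B yields 15 — a strict improvement.
Column earns 13; deviating to B yields 9 — not better.
Only Row has a strictly profitable deviation.

Row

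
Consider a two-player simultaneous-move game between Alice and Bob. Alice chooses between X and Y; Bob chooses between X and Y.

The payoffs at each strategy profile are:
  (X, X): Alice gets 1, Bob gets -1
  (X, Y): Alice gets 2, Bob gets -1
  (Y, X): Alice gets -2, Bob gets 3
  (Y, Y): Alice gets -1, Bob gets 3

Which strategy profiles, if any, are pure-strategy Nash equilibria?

(X, X): Alice gets 1 ≥ -2 from Y, and Bob gets -1 ≥ -1 from Y — Nash equilibrium.
(X, Y): Alice gets 2 ≥ -1 from Y, and Bob gets -1 ≥ -1 from X — Nash equilibrium.
(Y, X): Alice prefers X (1 > -2) — not an equilibrium.
(Y, Y): Alice prefers X (2 > -1) — not an equilibrium.

(X, X) and (X, Y)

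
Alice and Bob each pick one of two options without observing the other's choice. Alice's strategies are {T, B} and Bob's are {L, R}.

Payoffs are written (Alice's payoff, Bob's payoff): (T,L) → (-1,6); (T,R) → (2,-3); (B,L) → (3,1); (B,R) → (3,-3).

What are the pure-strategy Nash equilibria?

(T, L): Alice prefers B (3 > -1) — not an equilibrium.
(T, R): Alice prefers B (3 > 2); Bob prefers L (6 > -3) — not an equilibrium.
(B, L): Alice gets 3 ≥ -1 from T, and Bob gets 1 ≥ -3 from R — Nash equilibrium.
(B, R): Bob prefers L (1 > -3) — not an equilibrium.

(B, L)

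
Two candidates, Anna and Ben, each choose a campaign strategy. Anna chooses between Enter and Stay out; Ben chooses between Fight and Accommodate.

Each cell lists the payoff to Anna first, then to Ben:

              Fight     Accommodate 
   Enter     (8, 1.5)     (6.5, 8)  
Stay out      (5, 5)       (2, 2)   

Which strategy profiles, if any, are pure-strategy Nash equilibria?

(Enter, Accommodate)

(Enter, Fight): Ben prefers Accommodate (8 > 1.5) — not an equilibrium.
(Enter, Accommodate): Anna gets 6.5 ≥ 2 from Stay out, and Ben gets 8 ≥ 1.5 from Fight — Nash equilibrium.
(Stay out, Fight): Anna prefers Enter (8 > 5) — not an equilibrium.
(Stay out, Accommodate): Anna prefers Enter (6.5 > 2); Ben prefers Fight (5 > 2) — not an equilibrium.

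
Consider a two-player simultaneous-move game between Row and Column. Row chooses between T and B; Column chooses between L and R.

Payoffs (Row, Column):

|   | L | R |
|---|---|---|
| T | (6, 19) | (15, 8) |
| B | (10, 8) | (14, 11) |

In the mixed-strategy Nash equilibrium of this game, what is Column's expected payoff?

First find x, the probability Row plays T, from Column's indifference between L and R: 19x + 8(1−x) = 8x + 11(1−x), giving x = 3/14.
Since Column is indifferent in equilibrium, Column's expected payoff equals the payoff from either column against (3/14, 11/14). Using L: 19(3/14) + 8(11/14) = 145/14.

145/14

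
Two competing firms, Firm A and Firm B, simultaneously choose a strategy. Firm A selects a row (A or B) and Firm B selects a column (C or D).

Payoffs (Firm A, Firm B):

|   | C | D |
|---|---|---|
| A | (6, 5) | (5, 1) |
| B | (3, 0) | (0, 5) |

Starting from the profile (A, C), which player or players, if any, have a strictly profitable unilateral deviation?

Firm A at (A, C) earns 6; deviating to B yields 3 — not better.
Firm B earns 5; deviating to D yields 1 — not better.
Neither player can strictly improve; the profile is a Nash equilibrium.

Neither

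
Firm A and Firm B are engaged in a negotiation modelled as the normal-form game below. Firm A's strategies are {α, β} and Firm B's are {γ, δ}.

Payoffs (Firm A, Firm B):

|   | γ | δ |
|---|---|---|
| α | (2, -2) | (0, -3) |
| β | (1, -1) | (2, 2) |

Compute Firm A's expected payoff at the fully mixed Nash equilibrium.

4/3

First find q, the probability Firm B plays γ, from Firm A's indifference between α and β: 2q = q + 2(1−q), giving q = 2/3.
Since Firm A is indifferent in equilibrium, Firm A's expected payoff equals the payoff from either row against (2/3, 1/3). Using α: 2(2/3) = 4/3.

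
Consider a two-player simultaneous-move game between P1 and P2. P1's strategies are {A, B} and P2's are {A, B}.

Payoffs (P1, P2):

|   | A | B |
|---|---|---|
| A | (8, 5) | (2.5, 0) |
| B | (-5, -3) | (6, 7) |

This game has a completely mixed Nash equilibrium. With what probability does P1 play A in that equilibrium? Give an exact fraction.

Let x be the probability that P1 plays A. In a completely mixed equilibrium, P2 must be indifferent between A and B.
P2's expected payoff from A is 5x − 3(1−x); from B it is 7(1−x).
Setting these equal: 8x − 3 = −7x + 7, so x = 2/3.

2/3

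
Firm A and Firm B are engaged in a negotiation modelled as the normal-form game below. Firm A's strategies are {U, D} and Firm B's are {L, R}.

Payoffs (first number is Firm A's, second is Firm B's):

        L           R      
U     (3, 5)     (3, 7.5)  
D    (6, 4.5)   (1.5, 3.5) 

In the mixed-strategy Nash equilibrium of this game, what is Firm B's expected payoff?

65/14

First find p, the probability Firm A plays U, from Firm B's indifference between L and R: 5p + 4.5(1−p) = 7.5p + 3.5(1−p), giving p = 2/7.
Since Firm B is indifferent in equilibrium, Firm B's expected payoff equals the payoff from either column against (2/7, 5/7). Using L: 5(2/7) + 4.5(5/7) = 65/14.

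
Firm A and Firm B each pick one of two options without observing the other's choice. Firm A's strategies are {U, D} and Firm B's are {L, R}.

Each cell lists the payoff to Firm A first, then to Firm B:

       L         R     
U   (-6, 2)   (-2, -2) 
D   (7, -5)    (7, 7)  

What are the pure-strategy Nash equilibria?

(U, L): Firm A prefers D (7 > -6) — not an equilibrium.
(U, R): Firm A prefers D (7 > -2); Firm B prefers L (2 > -2) — not an equilibrium.
(D, L): Firm B prefers R (7 > -5) — not an equilibrium.
(D, R): Firm A gets 7 ≥ -2 from U, and Firm B gets 7 ≥ -5 from L — Nash equilibrium.

(D, R)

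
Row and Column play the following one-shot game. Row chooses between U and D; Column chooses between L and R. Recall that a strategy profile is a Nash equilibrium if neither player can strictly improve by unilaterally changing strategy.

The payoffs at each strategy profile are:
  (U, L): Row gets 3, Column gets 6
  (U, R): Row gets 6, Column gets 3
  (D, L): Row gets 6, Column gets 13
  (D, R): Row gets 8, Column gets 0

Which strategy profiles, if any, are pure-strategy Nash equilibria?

(D, L)

(U, L): Row prefers D (6 > 3) — not an equilibrium.
(U, R): Row prefers D (8 > 6); Column prefers L (6 > 3) — not an equilibrium.
(D, L): Row gets 6 ≥ 3 from U, and Column gets 13 ≥ 0 from R — Nash equilibrium.
(D, R): Column prefers L (13 > 0) — not an equilibrium.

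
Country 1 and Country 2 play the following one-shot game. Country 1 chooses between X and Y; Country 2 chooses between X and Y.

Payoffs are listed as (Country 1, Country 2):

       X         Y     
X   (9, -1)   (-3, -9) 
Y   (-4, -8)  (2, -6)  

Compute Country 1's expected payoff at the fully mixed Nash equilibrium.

First find q, the probability Country 2 plays X, from Country 1's indifference between X and Y: 9q − 3(1−q) = −4q + 2(1−q), giving q = 5/18.
Since Country 1 is indifferent in equilibrium, Country 1's expected payoff equals the payoff from either row against (5/18, 13/18). Using X: 9(5/18) − 3(13/18) = 1/3.

1/3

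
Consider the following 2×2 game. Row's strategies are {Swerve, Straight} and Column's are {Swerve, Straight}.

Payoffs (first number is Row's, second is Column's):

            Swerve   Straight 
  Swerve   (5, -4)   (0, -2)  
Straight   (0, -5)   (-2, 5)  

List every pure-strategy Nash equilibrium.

(Swerve, Swerve): Column prefers Straight (-2 > -4) — not an equilibrium.
(Swerve, Straight): Row gets 0 ≥ -2 from Straight, and Column gets -2 ≥ -4 from Swerve — Nash equilibrium.
(Straight, Swerve): Row prefers Swerve (5 > 0); Column prefers Straight (5 > -5) — not an equilibrium.
(Straight, Straight): Row prefers Swerve (0 > -2) — not an equilibrium.

(Swerve, Straight)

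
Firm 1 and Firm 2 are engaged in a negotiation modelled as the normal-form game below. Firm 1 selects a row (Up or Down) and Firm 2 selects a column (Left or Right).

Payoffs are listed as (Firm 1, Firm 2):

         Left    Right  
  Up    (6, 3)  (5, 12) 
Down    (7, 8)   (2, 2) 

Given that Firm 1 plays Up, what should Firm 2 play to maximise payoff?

Right

Against Up, Firm 2 earns 3 from Left and 12 from Right.
So Right is the best response.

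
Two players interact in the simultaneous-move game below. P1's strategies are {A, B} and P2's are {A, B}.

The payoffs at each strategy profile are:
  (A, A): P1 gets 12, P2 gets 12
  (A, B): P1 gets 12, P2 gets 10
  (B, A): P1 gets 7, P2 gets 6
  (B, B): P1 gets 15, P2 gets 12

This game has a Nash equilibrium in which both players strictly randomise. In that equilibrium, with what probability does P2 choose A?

Let c be the probability that P2 plays A. In a completely mixed equilibrium, P1 must be indifferent between A and B.
P1's expected payoff from A is 12c + 12(1−c); from B it is 7c + 15(1−c).
Setting these equal: 12 = −8c + 15, so c = 3/8.

3/8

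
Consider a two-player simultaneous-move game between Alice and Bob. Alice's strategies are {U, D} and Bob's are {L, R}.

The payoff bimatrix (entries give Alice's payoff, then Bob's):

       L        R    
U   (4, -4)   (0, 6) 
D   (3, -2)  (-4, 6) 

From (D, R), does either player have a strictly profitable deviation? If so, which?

Alice at (D, R) earns -4; deviating to U yields 0 — a strict improvement.
Bob earns 6; deviating to L yields -2 — not better.
Only Alice has a strictly profitable deviation.

Alice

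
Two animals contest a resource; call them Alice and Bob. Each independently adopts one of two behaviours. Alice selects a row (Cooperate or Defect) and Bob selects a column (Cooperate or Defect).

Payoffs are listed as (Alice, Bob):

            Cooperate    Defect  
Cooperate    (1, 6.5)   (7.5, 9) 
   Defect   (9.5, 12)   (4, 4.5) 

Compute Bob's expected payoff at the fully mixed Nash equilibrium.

First find x, the probability Alice plays Cooperate, from Bob's indifference between Cooperate and Defect: 6.5x + 12(1−x) = 9x + 4.5(1−x), giving x = 3/4.
Since Bob is indifferent in equilibrium, Bob's expected payoff equals the payoff from either column against (3/4, 1/4). Using Cooperate: 6.5(3/4) + 12(1/4) = 63/8.

63/8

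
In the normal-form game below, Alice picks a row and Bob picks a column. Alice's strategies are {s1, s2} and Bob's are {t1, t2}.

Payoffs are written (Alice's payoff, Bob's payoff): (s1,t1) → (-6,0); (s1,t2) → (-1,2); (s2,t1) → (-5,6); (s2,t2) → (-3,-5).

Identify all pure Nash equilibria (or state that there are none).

(s1, t2) and (s2, t1)

(s1, t1): Alice prefers s2 (-5 > -6); Bob prefers t2 (2 > 0) — not an equilibrium.
(s1, t2): Alice gets -1 ≥ -3 from s2, and Bob gets 2 ≥ 0 from t1 — Nash equilibrium.
(s2, t1): Alice gets -5 ≥ -6 from s1, and Bob gets 6 ≥ -5 from t2 — Nash equilibrium.
(s2, t2): Alice prefers s1 (-1 > -3); Bob prefers t1 (6 > -5) — not an equilibrium.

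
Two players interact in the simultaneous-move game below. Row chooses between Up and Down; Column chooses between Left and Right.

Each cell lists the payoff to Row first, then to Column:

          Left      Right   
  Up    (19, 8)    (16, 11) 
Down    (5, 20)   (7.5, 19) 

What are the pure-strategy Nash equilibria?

(Up, Right)

(Up, Left): Column prefers Right (11 > 8) — not an equilibrium.
(Up, Right): Row gets 16 ≥ 7.5 from Down, and Column gets 11 ≥ 8 from Left — Nash equilibrium.
(Down, Left): Row prefers Up (19 > 5) — not an equilibrium.
(Down, Right): Row prefers Up (16 > 7.5); Column prefers Left (20 > 19) — not an equilibrium.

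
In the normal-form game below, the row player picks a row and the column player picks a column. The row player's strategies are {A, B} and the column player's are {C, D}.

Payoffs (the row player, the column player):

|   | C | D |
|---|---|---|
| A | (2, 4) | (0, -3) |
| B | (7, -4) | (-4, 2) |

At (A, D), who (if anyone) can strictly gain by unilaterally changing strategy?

The row player at (A, D) earns 0; deviating to B yields -4 — not better.
The column player earns -3; deviating to C yields 4 — a strict improvement.
Only the column player has a strictly profitable deviation.

The column player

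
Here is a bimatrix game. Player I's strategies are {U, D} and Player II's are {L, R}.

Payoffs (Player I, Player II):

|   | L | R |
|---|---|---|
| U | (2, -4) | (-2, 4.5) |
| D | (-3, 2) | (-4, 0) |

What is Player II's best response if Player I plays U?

Against U, Player II earns -4 from L and 4.5 from R.
So R is the best response.

R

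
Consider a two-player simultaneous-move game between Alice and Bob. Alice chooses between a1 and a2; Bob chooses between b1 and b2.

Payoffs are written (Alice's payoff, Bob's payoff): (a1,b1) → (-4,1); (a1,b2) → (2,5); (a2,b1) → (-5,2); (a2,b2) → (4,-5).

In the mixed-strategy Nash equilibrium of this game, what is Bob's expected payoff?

First find p, the probability Alice plays a1, from Bob's indifference between b1 and b2: p + 2(1−p) = 5p − 5(1−p), giving p = 7/11.
Since Bob is indifferent in equilibrium, Bob's expected payoff equals the payoff from either column against (7/11, 4/11). Using b1: (7/11) + 2(4/11) = 15/11.

15/11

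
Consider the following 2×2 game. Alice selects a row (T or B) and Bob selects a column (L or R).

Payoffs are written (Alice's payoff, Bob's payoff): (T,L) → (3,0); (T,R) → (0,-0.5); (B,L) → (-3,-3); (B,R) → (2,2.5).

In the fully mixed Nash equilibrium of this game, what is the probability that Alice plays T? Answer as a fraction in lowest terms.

Let r be the probability that Alice plays T. In a completely mixed equilibrium, Bob must be indifferent between L and R.
Bob's expected payoff from L is −3(1−r); from R it is −0.5r + 2.5(1−r).
Setting these equal: 3r − 3 = −3r + 2.5, so r = 11/12.

11/12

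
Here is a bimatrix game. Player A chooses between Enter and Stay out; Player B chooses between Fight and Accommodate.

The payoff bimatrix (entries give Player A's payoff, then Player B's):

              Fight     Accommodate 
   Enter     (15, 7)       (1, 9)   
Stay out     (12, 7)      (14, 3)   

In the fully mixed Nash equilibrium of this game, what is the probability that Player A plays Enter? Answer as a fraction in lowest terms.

Let p be the probability that Player A plays Enter. In a completely mixed equilibrium, Player B must be indifferent between Fight and Accommodate.
Player B's expected payoff from Fight is 7p + 7(1−p); from Accommodate it is 9p + 3(1−p).
Setting these equal: 7 = 6p + 3, so p = 2/3.

2/3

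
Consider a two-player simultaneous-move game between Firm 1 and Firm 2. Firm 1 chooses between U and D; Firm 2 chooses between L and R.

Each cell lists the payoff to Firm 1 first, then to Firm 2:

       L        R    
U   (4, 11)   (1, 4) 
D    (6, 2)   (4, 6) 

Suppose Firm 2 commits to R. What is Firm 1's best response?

D

Against R, Firm 1 earns 1 from U and 4 from D.
So D is the best response.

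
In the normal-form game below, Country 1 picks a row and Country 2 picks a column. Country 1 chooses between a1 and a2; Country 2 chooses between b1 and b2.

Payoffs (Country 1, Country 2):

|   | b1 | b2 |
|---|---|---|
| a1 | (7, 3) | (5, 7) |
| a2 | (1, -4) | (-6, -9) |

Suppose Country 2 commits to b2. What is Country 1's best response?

a1

Against b2, Country 1 earns 5 from a1 and -6 from a2.
So a1 is the best response.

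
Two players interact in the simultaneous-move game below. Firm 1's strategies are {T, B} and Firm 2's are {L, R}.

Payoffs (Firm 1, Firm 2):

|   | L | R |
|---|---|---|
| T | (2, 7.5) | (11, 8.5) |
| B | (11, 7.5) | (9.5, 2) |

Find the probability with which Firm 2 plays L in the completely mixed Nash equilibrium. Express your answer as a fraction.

1/7

Let c be the probability that Firm 2 plays L. In a completely mixed equilibrium, Firm 1 must be indifferent between T and B.
Firm 1's expected payoff from T is 2c + 11(1−c); from B it is 11c + 9.5(1−c).
Setting these equal: −9c + 11 = 1.5c + 9.5, so c = 1/7.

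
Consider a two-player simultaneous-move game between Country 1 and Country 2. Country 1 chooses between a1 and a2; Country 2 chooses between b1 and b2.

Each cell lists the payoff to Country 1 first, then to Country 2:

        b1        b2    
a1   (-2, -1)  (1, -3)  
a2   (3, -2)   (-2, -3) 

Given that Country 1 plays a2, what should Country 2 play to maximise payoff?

b1

Against a2, Country 2 earns -2 from b1 and -3 from b2.
So b1 is the best response.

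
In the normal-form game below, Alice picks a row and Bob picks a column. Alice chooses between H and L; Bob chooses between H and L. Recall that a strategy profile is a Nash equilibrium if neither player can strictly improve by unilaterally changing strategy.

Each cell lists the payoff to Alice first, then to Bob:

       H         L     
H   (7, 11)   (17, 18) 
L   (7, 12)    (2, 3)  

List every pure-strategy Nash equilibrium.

(H, L) and (L, H)

(H, H): Bob prefers L (18 > 11) — not an equilibrium.
(H, L): Alice gets 17 ≥ 2 from L, and Bob gets 18 ≥ 11 from H — Nash equilibrium.
(L, H): Alice gets 7 ≥ 7 from H, and Bob gets 12 ≥ 3 from L — Nash equilibrium.
(L, L): Alice prefers H (17 > 2); Bob prefers H (12 > 3) — not an equilibrium.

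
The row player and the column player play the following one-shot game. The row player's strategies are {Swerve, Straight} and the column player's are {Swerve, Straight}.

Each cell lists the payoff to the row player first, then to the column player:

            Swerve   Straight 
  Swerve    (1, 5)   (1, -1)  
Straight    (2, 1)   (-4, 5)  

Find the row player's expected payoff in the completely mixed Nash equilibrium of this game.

First find y, the probability the column player plays Swerve, from the row player's indifference between Swerve and Straight: y + (1−y) = 2y − 4(1−y), giving y = 5/6.
Since the row player is indifferent in equilibrium, the row player's expected payoff equals the payoff from either row against (5/6, 1/6). Using Swerve: (5/6) + (1/6) = 1.

1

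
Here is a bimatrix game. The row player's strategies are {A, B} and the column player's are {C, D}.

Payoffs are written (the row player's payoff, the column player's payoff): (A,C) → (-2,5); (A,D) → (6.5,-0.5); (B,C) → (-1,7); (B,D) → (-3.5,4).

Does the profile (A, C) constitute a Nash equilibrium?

At (A, C), the row player earns -2; switching to B would give -1, so the row player would deviate.
The column player earns 5; switching to D would give -0.5, so the column player has no profitable deviation.
Since at least one player can profitably deviate, this is not a Nash equilibrium.

No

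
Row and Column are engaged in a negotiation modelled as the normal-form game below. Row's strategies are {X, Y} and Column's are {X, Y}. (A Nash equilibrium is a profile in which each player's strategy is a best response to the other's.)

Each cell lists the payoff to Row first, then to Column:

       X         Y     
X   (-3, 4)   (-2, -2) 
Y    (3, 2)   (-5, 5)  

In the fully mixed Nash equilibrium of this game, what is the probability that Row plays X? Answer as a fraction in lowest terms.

1/3

Let r be the probability that Row plays X. In a completely mixed equilibrium, Column must be indifferent between X and Y.
Column's expected payoff from X is 4r + 2(1−r); from Y it is −2r + 5(1−r).
Setting these equal: 2r + 2 = −7r + 5, so r = 1/3.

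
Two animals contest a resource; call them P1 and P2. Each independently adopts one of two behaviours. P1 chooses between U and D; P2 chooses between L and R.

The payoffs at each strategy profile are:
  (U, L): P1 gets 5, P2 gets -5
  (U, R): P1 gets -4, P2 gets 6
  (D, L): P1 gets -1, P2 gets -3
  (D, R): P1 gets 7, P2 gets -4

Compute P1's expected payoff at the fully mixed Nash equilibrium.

31/17

First find q, the probability P2 plays L, from P1's indifference between U and D: 5q − 4(1−q) = −q + 7(1−q), giving q = 11/17.
Since P1 is indifferent in equilibrium, P1's expected payoff equals the payoff from either row against (11/17, 6/17). Using U: 5(11/17) − 4(6/17) = 31/17.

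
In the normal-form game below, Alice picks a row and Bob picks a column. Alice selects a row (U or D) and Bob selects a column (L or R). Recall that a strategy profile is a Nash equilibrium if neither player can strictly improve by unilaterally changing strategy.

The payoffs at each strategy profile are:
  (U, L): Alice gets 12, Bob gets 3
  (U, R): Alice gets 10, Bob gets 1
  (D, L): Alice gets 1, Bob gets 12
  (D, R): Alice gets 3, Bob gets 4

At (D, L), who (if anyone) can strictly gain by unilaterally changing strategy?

Alice

Alice at (D, L) earns 1; deviating to U yields 12 — a strict improvement.
Bob earns 12; deviating to R yields 4 — not better.
Only Alice has a strictly profitable deviation.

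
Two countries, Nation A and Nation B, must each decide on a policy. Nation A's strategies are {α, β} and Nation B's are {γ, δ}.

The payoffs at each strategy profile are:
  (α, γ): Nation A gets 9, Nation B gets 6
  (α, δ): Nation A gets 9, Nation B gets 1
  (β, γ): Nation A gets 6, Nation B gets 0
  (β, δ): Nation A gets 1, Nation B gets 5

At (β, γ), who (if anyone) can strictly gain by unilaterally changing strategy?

Both

Nation A at (β, γ) earns 6; deviating to α yields 9 — a strict improvement.
Nation B earns 0; deviating to δ yields 5 — a strict improvement.
Both Nation A and Nation B have strictly profitable deviations.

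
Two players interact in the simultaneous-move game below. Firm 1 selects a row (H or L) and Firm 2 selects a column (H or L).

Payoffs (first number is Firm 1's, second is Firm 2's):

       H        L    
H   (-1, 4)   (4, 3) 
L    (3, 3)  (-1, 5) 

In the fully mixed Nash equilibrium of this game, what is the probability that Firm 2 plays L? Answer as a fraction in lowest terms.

4/9

Let c be the probability that Firm 2 plays H. In a completely mixed equilibrium, Firm 1 must be indifferent between H and L.
Firm 1's expected payoff from H is −c + 4(1−c); from L it is 3c − (1−c).
Setting these equal: −5c + 4 = 4c − 1, so c = 5/9.
Therefore Firm 2 plays L with probability 1 − 5/9 = 4/9.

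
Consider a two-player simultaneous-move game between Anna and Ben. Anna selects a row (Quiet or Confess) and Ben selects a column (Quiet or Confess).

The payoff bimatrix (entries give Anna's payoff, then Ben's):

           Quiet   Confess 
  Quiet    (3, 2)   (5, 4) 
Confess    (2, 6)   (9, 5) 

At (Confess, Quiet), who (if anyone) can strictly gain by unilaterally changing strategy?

Anna at (Confess, Quiet) earns 2; deviating to Quiet yields 3 — a strict improvement.
Ben earns 6; deviating to Confess yields 5 — not better.
Only Anna has a strictly profitable deviation.

Anna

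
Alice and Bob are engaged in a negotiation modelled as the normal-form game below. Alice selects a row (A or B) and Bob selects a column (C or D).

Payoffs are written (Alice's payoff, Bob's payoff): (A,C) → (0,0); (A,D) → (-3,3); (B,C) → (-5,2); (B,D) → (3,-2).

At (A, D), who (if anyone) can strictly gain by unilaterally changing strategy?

Alice at (A, D) earns -3; deviating to B yields 3 — a strict improvement.
Bob earns 3; deviating to C yields 0 — not better.
Only Alice has a strictly profitable deviation.

Alice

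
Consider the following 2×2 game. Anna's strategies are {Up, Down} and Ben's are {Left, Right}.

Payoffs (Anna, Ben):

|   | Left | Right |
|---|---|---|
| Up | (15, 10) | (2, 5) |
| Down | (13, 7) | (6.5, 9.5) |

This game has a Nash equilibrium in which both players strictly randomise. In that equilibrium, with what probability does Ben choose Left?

Let y be the probability that Ben plays Left. In a completely mixed equilibrium, Anna must be indifferent between Up and Down.
Anna's expected payoff from Up is 15y + 2(1−y); from Down it is 13y + 6.5(1−y).
Setting these equal: 13y + 2 = 6.5y + 6.5, so y = 9/13.

9/13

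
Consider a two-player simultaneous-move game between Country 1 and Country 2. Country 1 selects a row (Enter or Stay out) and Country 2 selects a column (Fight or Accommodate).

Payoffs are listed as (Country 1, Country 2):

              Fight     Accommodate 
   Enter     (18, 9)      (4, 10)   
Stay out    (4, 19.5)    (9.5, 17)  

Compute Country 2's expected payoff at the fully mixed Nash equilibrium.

First find p, the probability Country 1 plays Enter, from Country 2's indifference between Fight and Accommodate: 9p + 19.5(1−p) = 10p + 17(1−p), giving p = 5/7.
Since Country 2 is indifferent in equilibrium, Country 2's expected payoff equals the payoff from either column against (5/7, 2/7). Using Fight: 9(5/7) + 19.5(2/7) = 12.

12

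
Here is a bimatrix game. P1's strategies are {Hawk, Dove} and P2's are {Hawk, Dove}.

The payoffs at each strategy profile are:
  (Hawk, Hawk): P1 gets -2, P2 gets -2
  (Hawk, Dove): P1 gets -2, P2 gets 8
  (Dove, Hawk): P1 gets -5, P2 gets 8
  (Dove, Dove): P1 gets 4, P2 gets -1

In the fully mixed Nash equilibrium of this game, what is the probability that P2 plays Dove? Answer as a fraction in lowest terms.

Let c be the probability that P2 plays Hawk. In a completely mixed equilibrium, P1 must be indifferent between Hawk and Dove.
P1's expected payoff from Hawk is −2c − 2(1−c); from Dove it is −5c + 4(1−c).
Setting these equal: -2 = −9c + 4, so c = 2/3.
Therefore P2 plays Dove with probability 1 − 2/3 = 1/3.

1/3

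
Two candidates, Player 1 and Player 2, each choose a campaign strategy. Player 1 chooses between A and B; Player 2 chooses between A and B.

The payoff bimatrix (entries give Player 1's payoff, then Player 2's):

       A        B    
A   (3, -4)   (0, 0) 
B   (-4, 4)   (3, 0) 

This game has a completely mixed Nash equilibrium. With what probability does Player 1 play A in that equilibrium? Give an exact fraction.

1/2

Let x be the probability that Player 1 plays A. In a completely mixed equilibrium, Player 2 must be indifferent between A and B.
Player 2's expected payoff from A is −4x + 4(1−x); from B it is 0.
Setting these equal: −8x + 4 = 0, so x = 1/2.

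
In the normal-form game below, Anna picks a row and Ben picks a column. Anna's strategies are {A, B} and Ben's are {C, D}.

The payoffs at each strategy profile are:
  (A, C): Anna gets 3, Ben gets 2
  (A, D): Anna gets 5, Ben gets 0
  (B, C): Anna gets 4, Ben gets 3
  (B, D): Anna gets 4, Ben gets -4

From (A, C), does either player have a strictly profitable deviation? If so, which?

Anna at (A, C) earns 3; deviating to B yields 4 — a strict improvement.
Ben earns 2; deviating to D yields 0 — not better.
Only Anna has a strictly profitable deviation.

Anna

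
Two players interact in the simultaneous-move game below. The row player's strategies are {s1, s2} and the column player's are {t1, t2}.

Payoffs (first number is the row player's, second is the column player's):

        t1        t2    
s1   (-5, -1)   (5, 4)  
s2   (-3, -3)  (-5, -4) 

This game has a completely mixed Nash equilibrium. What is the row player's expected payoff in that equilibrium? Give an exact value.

First find y, the probability the column player plays t1, from the row player's indifference between s1 and s2: −5y + 5(1−y) = −3y − 5(1−y), giving y = 5/6.
Since the row player is indifferent in equilibrium, the row player's expected payoff equals the payoff from either row against (5/6, 1/6). Using s1: −5(5/6) + 5(1/6) = -10/3.

-10/3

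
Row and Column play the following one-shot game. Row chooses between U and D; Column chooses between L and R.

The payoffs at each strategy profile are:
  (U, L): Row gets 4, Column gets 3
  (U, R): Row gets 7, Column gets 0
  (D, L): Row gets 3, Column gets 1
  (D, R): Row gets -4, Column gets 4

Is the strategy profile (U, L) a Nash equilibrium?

Yes

At (U, L), Row earns 4; switching to D would give 3, so Row has no profitable deviation.
Column earns 3; switching to R would give 0, so Column has no profitable deviation.
Neither player can gain by a unilateral deviation, so this profile is a Nash equilibrium.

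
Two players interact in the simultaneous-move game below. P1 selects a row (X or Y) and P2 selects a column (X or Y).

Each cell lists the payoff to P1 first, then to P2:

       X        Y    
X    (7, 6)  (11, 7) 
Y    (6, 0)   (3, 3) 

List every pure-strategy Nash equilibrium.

(X, X): P2 prefers Y (7 > 6) — not an equilibrium.
(X, Y): P1 gets 11 ≥ 3 from Y, and P2 gets 7 ≥ 6 from X — Nash equilibrium.
(Y, X): P1 prefers X (7 > 6); P2 prefers Y (3 > 0) — not an equilibrium.
(Y, Y): P1 prefers X (11 > 3) — not an equilibrium.

(X, Y)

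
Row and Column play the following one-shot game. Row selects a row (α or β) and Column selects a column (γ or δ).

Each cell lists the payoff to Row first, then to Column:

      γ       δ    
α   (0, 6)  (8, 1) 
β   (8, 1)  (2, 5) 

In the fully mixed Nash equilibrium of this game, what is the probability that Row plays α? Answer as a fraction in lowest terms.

4/9

Let p be the probability that Row plays α. In a completely mixed equilibrium, Column must be indifferent between γ and δ.
Column's expected payoff from γ is 6p + (1−p); from δ it is p + 5(1−p).
Setting these equal: 5p + 1 = −4p + 5, so p = 4/9.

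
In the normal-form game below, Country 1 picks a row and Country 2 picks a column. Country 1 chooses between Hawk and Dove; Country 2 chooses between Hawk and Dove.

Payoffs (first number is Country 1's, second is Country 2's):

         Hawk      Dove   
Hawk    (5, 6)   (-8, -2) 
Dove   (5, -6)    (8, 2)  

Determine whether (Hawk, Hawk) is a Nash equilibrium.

At (Hawk, Hawk), Country 1 earns 5; switching to Dove would give 5, so Country 1 has no profitable deviation.
Country 2 earns 6; switching to Dove would give -2, so Country 2 has no profitable deviation.
Neither player can gain by a unilateral deviation, so this profile is a Nash equilibrium.

Yes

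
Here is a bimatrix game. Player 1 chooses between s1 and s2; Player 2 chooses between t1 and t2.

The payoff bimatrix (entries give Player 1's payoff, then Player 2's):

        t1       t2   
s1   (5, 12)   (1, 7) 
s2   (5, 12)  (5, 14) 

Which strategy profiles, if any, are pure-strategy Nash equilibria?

(s1, t1) and (s2, t2)

(s1, t1): Player 1 gets 5 ≥ 5 from s2, and Player 2 gets 12 ≥ 7 from t2 — Nash equilibrium.
(s1, t2): Player 1 prefers s2 (5 > 1); Player 2 prefers t1 (12 > 7) — not an equilibrium.
(s2, t1): Player 2 prefers t2 (14 > 12) — not an equilibrium.
(s2, t2): Player 1 gets 5 ≥ 1 from s1, and Player 2 gets 14 ≥ 12 from t1 — Nash equilibrium.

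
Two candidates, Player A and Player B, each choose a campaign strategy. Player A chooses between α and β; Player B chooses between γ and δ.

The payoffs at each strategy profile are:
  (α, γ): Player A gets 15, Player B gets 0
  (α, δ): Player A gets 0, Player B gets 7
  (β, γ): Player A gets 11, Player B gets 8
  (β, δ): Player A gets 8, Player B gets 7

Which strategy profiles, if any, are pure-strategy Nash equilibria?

(α, γ): Player B prefers δ (7 > 0) — not an equilibrium.
(α, δ): Player A prefers β (8 > 0) — not an equilibrium.
(β, γ): Player A prefers α (15 > 11) — not an equilibrium.
(β, δ): Player B prefers γ (8 > 7) — not an equilibrium.

none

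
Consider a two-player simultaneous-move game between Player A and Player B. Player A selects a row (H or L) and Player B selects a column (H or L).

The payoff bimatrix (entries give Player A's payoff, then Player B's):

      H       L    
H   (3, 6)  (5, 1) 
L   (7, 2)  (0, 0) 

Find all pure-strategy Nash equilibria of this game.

(L, H)

(H, H): Player A prefers L (7 > 3) — not an equilibrium.
(H, L): Player B prefers H (6 > 1) — not an equilibrium.
(L, H): Player A gets 7 ≥ 3 from H, and Player B gets 2 ≥ 0 from L — Nash equilibrium.
(L, L): Player A prefers H (5 > 0); Player B prefers H (2 > 0) — not an equilibrium.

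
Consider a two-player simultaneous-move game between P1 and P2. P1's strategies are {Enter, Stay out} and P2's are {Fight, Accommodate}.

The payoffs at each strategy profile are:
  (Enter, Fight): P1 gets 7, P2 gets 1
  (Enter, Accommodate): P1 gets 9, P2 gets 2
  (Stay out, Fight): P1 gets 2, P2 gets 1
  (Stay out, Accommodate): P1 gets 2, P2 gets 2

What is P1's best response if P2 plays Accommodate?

Enter

Against Accommodate, P1 earns 9 from Enter and 2 from Stay out.
So Enter is the best response.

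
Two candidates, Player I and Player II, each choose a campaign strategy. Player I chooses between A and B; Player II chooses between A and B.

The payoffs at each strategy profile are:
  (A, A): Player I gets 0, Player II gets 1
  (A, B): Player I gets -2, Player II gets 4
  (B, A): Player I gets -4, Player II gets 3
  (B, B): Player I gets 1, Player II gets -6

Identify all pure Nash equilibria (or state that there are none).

none

(A, A): Player II prefers B (4 > 1) — not an equilibrium.
(A, B): Player I prefers B (1 > -2) — not an equilibrium.
(B, A): Player I prefers A (0 > -4) — not an equilibrium.
(B, B): Player II prefers A (3 > -6) — not an equilibrium.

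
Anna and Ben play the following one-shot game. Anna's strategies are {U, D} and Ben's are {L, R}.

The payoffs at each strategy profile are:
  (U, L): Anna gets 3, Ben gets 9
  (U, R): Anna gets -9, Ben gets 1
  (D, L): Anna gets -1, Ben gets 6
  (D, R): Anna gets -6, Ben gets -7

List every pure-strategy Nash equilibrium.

(U, L)

(U, L): Anna gets 3 ≥ -1 from D, and Ben gets 9 ≥ 1 from R — Nash equilibrium.
(U, R): Anna prefers D (-6 > -9); Ben prefers L (9 > 1) — not an equilibrium.
(D, L): Anna prefers U (3 > -1) — not an equilibrium.
(D, R): Ben prefers L (6 > -7) — not an equilibrium.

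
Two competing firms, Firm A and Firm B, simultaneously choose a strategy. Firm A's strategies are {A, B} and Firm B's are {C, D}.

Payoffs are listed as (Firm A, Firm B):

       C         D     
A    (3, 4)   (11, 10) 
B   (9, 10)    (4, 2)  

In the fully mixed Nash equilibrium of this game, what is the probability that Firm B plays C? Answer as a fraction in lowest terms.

7/13

Let c be the probability that Firm B plays C. In a completely mixed equilibrium, Firm A must be indifferent between A and B.
Firm A's expected payoff from A is 3c + 11(1−c); from B it is 9c + 4(1−c).
Setting these equal: −8c + 11 = 5c + 4, so c = 7/13.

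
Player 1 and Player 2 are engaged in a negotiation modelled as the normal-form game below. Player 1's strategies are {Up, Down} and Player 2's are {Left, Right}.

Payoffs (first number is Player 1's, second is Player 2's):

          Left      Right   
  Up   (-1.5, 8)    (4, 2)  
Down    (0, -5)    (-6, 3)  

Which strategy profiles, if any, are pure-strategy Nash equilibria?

none

(Up, Left): Player 1 prefers Down (0 > -1.5) — not an equilibrium.
(Up, Right): Player 2 prefers Left (8 > 2) — not an equilibrium.
(Down, Left): Player 2 prefers Right (3 > -5) — not an equilibrium.
(Down, Right): Player 1 prefers Up (4 > -6) — not an equilibrium.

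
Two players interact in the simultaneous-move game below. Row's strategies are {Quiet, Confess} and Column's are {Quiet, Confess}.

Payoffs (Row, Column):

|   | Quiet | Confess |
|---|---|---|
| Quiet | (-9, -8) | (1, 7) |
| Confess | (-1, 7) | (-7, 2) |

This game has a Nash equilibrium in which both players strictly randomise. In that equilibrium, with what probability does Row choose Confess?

3/4

Let x be the probability that Row plays Quiet. In a completely mixed equilibrium, Column must be indifferent between Quiet and Confess.
Column's expected payoff from Quiet is −8x + 7(1−x); from Confess it is 7x + 2(1−x).
Setting these equal: −15x + 7 = 5x + 2, so x = 1/4.
Therefore Row plays Confess with probability 1 − 1/4 = 3/4.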